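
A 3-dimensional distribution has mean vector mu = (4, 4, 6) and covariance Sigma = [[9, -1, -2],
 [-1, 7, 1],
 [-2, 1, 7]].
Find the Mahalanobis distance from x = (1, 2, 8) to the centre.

Step 1 — centre the observation: (x - mu) = (-3, -2, 2).

Step 2 — invert Sigma (cofactor / det for 3×3, or solve directly):
  Sigma^{-1} = [[0.1197, 0.0125, 0.0324],
 [0.0125, 0.1471, -0.0175],
 [0.0324, -0.0175, 0.1546]].

Step 3 — form the quadratic (x - mu)^T · Sigma^{-1} · (x - mu):
  Sigma^{-1} · (x - mu) = (-0.3192, -0.3666, 0.2469).
  (x - mu)^T · [Sigma^{-1} · (x - mu)] = (-3)·(-0.3192) + (-2)·(-0.3666) + (2)·(0.2469) = 2.1845.

Step 4 — take square root: d = √(2.1845) ≈ 1.478.

d(x, mu) = √(2.1845) ≈ 1.478


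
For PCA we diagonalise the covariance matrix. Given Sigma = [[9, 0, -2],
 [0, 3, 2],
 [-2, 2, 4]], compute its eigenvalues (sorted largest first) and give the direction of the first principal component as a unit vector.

Step 1 — characteristic polynomial p(λ) = det(λI - Sigma) = λ³ - tr·λ² + c_1·λ - det, where tr = trace, c_1 = sum of the principal 2×2 minors, det = det(Sigma):
  tr = 9 + 3 + 4 = 16,
  c_1 = (9·3 - (0)²) + (9·4 - (-2)²) + (3·4 - (2)²) = 27 + 32 + 8 = 67,
  det = 9·(3·4 - (2)²) - (0)·((0)·4 - (2)·(-2)) + (-2)·((0)·(2) - 3·(-2)) = 9·(8) - (0)·(4) + (-2)·(6) = 60.
  So p(λ) = λ³ - 16λ² + 67λ - 60.
Step 2 — look for an integer root (rational root theorem: any rational root is an integer divisor of 60). Testing λ = 5:
  p(5) = 125 - 400 + 335 - 60 = 0  ✓
  Dividing out (λ - 5): p(λ) = (λ - 5)(λ² - 11λ + 12).
Step 3 — remaining eigenvalues from the quadratic λ² - 11λ + 12 = 0:
  Δ = 11² - 4·12 = 121 - 48 = 73,  λ = (11 ± √73)/2 = (11 ± 8.544)/2 ≈ 9.772 or 1.228.
  Sorted: λ_1 = 9.772,  λ_2 = 5,  λ_3 = 1.228  (check: sum = 16 = tr ✓).

Step 4 — unit eigenvector for λ_1 ≈ 9.772: v spans the null space of (Sigma - λ_1 I), whose rows are
  r_1 = (-0.772, 0, -2),  r_2 = (0, -6.772, 2),  r_3 = (-2, 2, -5.772).
  v is orthogonal to every row, so take v ∝ r_1 × r_2 = ((0)·(2) - (-2)·(-6.772), (-2)·(0) - (-0.772)·(2), (-0.772)·(-6.772) - (0)·(0)) ≈ (-13.544, 1.544, 5.228).
  Rescale (multiply by -1 so the first nonzero entry is positive): u = (13.544, -1.544, -5.228).
  ||u|| = √((13.544)² + (-1.544)² + (-5.228)²) = √(213.1559) ≈ 14.5999,  v_1 = u/||u|| ≈ (0.9277, -0.1058, -0.3581) (||v_1|| = 1).

λ_1 = 9.772,  λ_2 = 5,  λ_3 = 1.228;  v_1 ≈ (0.9277, -0.1058, -0.3581)


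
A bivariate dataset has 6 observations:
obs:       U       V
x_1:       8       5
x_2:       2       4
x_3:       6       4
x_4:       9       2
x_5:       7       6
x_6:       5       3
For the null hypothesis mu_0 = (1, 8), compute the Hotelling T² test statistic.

Step 1 — sample mean vector:
  mean(U) = (8 + 2 + 6 + 9 + 7 + 5) / 6 = 37/6 = 6.1667
  mean(V) = (5 + 4 + 4 + 2 + 6 + 3) / 6 = 24/6 = 4
  x̄ = (6.1667, 4),  deviation x̄ - mu_0 = (6.1667, 4) - (1, 8) = (5.1667, -4).

Step 2 — sample covariance matrix, S[i,j] = (1/(n-1)) · Σ_k (x_{k,i} - mean_i) · (x_{k,j} - mean_j), divisor n-1 = 5:
  S[U,U] = ((1.8333)·(1.8333) + (-4.1667)·(-4.1667) + (-0.1667)·(-0.1667) + (2.8333)·(2.8333) + (0.8333)·(0.8333) + (-1.1667)·(-1.1667)) / 5 = 30.8333/5 = 6.1667
  S[U,V] = ((1.8333)·(1) + (-4.1667)·(0) + (-0.1667)·(0) + (2.8333)·(-2) + (0.8333)·(2) + (-1.1667)·(-1)) / 5 = -1/5 = -0.2
  S[V,V] = ((1)·(1) + (0)·(0) + (0)·(0) + (-2)·(-2) + (2)·(2) + (-1)·(-1)) / 5 = 10/5 = 2
  S = [[6.1667, -0.2],
 [-0.2, 2]].

Step 3 — invert S. det(S) = 6.1667·2 - (-0.2)² = 12.2933.
  S^{-1} = (1/det) · [[d, -b], [-b, a]] = [[0.1627, 0.0163],
 [0.0163, 0.5016]].

Step 4 — quadratic form (x̄ - mu_0)^T · S^{-1} · (x̄ - mu_0):
  S^{-1} · (x̄ - mu_0) = (0.7755, -1.9225),
  (x̄ - mu_0)^T · [...] = (5.1667)·(0.7755) + (-4)·(-1.9225) = 11.6965.

Step 5 — scale by n: T² = 6 · 11.6965 = 70.179.

T² ≈ 70.179


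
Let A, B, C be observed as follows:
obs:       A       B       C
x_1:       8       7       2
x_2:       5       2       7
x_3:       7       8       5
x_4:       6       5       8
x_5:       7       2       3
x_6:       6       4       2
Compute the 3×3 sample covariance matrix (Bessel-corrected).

Step 1 — column means:
  mean(A) = (8 + 5 + 7 + 6 + 7 + 6) / 6 = 39/6 = 6.5
  mean(B) = (7 + 2 + 8 + 5 + 2 + 4) / 6 = 28/6 = 4.6667
  mean(C) = (2 + 7 + 5 + 8 + 3 + 2) / 6 = 27/6 = 4.5

Step 2 — sample covariance S[i,j] = (1/(n-1)) · Σ_k (x_{k,i} - mean_i) · (x_{k,j} - mean_j), with n-1 = 5.
  S[A,A] = ((1.5)·(1.5) + (-1.5)·(-1.5) + (0.5)·(0.5) + (-0.5)·(-0.5) + (0.5)·(0.5) + (-0.5)·(-0.5)) / 5 = 5.5/5 = 1.1
  S[A,B] = ((1.5)·(2.3333) + (-1.5)·(-2.6667) + (0.5)·(3.3333) + (-0.5)·(0.3333) + (0.5)·(-2.6667) + (-0.5)·(-0.6667)) / 5 = 8/5 = 1.6
  S[A,C] = ((1.5)·(-2.5) + (-1.5)·(2.5) + (0.5)·(0.5) + (-0.5)·(3.5) + (0.5)·(-1.5) + (-0.5)·(-2.5)) / 5 = -8.5/5 = -1.7
  S[B,B] = ((2.3333)·(2.3333) + (-2.6667)·(-2.6667) + (3.3333)·(3.3333) + (0.3333)·(0.3333) + (-2.6667)·(-2.6667) + (-0.6667)·(-0.6667)) / 5 = 31.3333/5 = 6.2667
  S[B,C] = ((2.3333)·(-2.5) + (-2.6667)·(2.5) + (3.3333)·(0.5) + (0.3333)·(3.5) + (-2.6667)·(-1.5) + (-0.6667)·(-2.5)) / 5 = -4/5 = -0.8
  S[C,C] = ((-2.5)·(-2.5) + (2.5)·(2.5) + (0.5)·(0.5) + (3.5)·(3.5) + (-1.5)·(-1.5) + (-2.5)·(-2.5)) / 5 = 33.5/5 = 6.7

S is symmetric (S[j,i] = S[i,j]). Assembling:

S = [[1.1, 1.6, -1.7],
 [1.6, 6.2667, -0.8],
 [-1.7, -0.8, 6.7]]


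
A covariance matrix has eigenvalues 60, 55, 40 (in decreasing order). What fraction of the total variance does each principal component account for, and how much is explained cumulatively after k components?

Step 1 — total variance = trace(Sigma) = Σ λ_i = 60 + 55 + 40 = 155.

Step 2 — fraction explained by component i = λ_i / Σ λ:
  PC1: 60/155 = 0.3871
  PC2: 55/155 = 0.3548
  PC3: 40/155 = 0.2581

Step 3 — cumulative fraction after k components = (λ_1 + ... + λ_k) / Σ λ:
  k = 1: 60/155 = 0.3871
  k = 2: (60 + 55)/155 = 115/155 = 0.7419
  k = 3: (60 + 55 + 40)/155 = 155/155 = 1

Summary (fraction, with percent):

explained: PC1 0.3871 (38.71%), PC2 0.3548 (35.48%), PC3 0.2581 (25.81%);  cumulative: 0.3871, 0.7419, 1


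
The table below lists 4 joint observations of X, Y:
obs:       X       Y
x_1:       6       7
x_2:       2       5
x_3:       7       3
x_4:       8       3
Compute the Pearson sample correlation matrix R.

Step 1 — column means:
  mean(X) = (6 + 2 + 7 + 8) / 4 = 23/4 = 5.75
  mean(Y) = (7 + 5 + 3 + 3) / 4 = 18/4 = 4.5

Step 2 — sample variances and covariances s[i,j] = (1/(n-1)) · Σ_k (x_{k,i} - mean_i) · (x_{k,j} - mean_j), with n-1 = 3:
  s[X,X] = ((0.25)·(0.25) + (-3.75)·(-3.75) + (1.25)·(1.25) + (2.25)·(2.25)) / 3 = 20.75/3 = 6.9167
  s[X,Y] = ((0.25)·(2.5) + (-3.75)·(0.5) + (1.25)·(-1.5) + (2.25)·(-1.5)) / 3 = -6.5/3 = -2.1667
  s[Y,Y] = ((2.5)·(2.5) + (0.5)·(0.5) + (-1.5)·(-1.5) + (-1.5)·(-1.5)) / 3 = 11/3 = 3.6667
  Sample standard deviations s_i = √(s[i,i]):
  s(X) = √(6.9167) = 2.63
  s(Y) = √(3.6667) = 1.9149

Step 3 — r_{ij} = s_{ij} / (s_i · s_j):
  r[X,X] = 1 (diagonal).
  r[X,Y] = -2.1667 / (2.63 · 1.9149) = -2.1667 / 5.036 = -0.4302
  r[Y,Y] = 1 (diagonal).

R is symmetric with unit diagonal. Assembling:

R = [[1, -0.4302],
 [-0.4302, 1]]


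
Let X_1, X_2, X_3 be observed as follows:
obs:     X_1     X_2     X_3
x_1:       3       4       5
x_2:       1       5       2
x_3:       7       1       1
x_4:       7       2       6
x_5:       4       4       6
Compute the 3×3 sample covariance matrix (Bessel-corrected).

Step 1 — column means:
  mean(X_1) = (3 + 1 + 7 + 7 + 4) / 5 = 22/5 = 4.4
  mean(X_2) = (4 + 5 + 1 + 2 + 4) / 5 = 16/5 = 3.2
  mean(X_3) = (5 + 2 + 1 + 6 + 6) / 5 = 20/5 = 4

Step 2 — sample covariance S[i,j] = (1/(n-1)) · Σ_k (x_{k,i} - mean_i) · (x_{k,j} - mean_j), with n-1 = 4.
  S[X_1,X_1] = ((-1.4)·(-1.4) + (-3.4)·(-3.4) + (2.6)·(2.6) + (2.6)·(2.6) + (-0.4)·(-0.4)) / 4 = 27.2/4 = 6.8
  S[X_1,X_2] = ((-1.4)·(0.8) + (-3.4)·(1.8) + (2.6)·(-2.2) + (2.6)·(-1.2) + (-0.4)·(0.8)) / 4 = -16.4/4 = -4.1
  S[X_1,X_3] = ((-1.4)·(1) + (-3.4)·(-2) + (2.6)·(-3) + (2.6)·(2) + (-0.4)·(2)) / 4 = 2/4 = 0.5
  S[X_2,X_2] = ((0.8)·(0.8) + (1.8)·(1.8) + (-2.2)·(-2.2) + (-1.2)·(-1.2) + (0.8)·(0.8)) / 4 = 10.8/4 = 2.7
  S[X_2,X_3] = ((0.8)·(1) + (1.8)·(-2) + (-2.2)·(-3) + (-1.2)·(2) + (0.8)·(2)) / 4 = 3/4 = 0.75
  S[X_3,X_3] = ((1)·(1) + (-2)·(-2) + (-3)·(-3) + (2)·(2) + (2)·(2)) / 4 = 22/4 = 5.5

S is symmetric (S[j,i] = S[i,j]). Assembling:

S = [[6.8, -4.1, 0.5],
 [-4.1, 2.7, 0.75],
 [0.5, 0.75, 5.5]]


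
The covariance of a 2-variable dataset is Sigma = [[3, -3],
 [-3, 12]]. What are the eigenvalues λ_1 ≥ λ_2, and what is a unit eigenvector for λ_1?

Step 1 — characteristic polynomial of 2×2 Sigma:
  det(Sigma - λI) = λ² - trace · λ + det = 0.
  trace = 3 + 12 = 15, det = 3·12 - (-3)² = 27.
Step 2 — discriminant:
  Δ = trace² - 4·det = 225 - 108 = 117.
Step 3 — eigenvalues:
  λ = (trace ± √Δ)/2 = (15 ± 10.8167)/2,
  λ_1 = 12.9083,  λ_2 = 2.0917.

Step 4 — unit eigenvector for λ_1: solve (Sigma - λ_1 I)v = 0. First row:
  (3 - 12.9083)·v_x + (-3)·v_y = 0, i.e. (-9.9083)·v_x + (-3)·v_y = 0,
  so v ∝ (b, λ_1 - a) = (-3, 9.9083); multiply by -1 so the first entry is positive: u = (3, -9.9083).
  ||u|| = √((3)² + (-9.9083)²) = √(107.1749) ≈ 10.3525,
  v_1 = u/||u|| ≈ (0.2898, -0.9571) (||v_1|| = 1).

λ_1 = 12.9083,  λ_2 = 2.0917;  v_1 ≈ (0.2898, -0.9571)


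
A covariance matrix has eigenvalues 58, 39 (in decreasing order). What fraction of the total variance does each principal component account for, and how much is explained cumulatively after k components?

Step 1 — total variance = trace(Sigma) = Σ λ_i = 58 + 39 = 97.

Step 2 — fraction explained by component i = λ_i / Σ λ:
  PC1: 58/97 = 0.5979
  PC2: 39/97 = 0.4021

Step 3 — cumulative fraction after k components = (λ_1 + ... + λ_k) / Σ λ:
  k = 1: 58/97 = 0.5979
  k = 2: (58 + 39)/97 = 97/97 = 1

Summary (fraction, with percent):

explained: PC1 0.5979 (59.79%), PC2 0.4021 (40.21%);  cumulative: 0.5979, 1


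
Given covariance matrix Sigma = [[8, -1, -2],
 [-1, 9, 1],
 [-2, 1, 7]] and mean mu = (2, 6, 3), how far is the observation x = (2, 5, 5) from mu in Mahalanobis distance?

Step 1 — centre the observation: (x - mu) = (0, -1, 2).

Step 2 — invert Sigma (cofactor / det for 3×3, or solve directly):
  Sigma^{-1} = [[0.1357, 0.0109, 0.0372],
 [0.0109, 0.1138, -0.0131],
 [0.0372, -0.0131, 0.1554]].

Step 3 — form the quadratic (x - mu)^T · Sigma^{-1} · (x - mu):
  Sigma^{-1} · (x - mu) = (0.0635, -0.14, 0.3239).
  (x - mu)^T · [Sigma^{-1} · (x - mu)] = (0)·(0.0635) + (-1)·(-0.14) + (2)·(0.3239) = 0.7877.

Step 4 — take square root: d = √(0.7877) ≈ 0.8876.

d(x, mu) = √(0.7877) ≈ 0.8876


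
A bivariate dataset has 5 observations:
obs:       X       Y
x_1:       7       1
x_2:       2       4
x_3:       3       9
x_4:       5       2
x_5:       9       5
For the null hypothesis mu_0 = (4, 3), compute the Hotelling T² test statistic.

Step 1 — sample mean vector:
  mean(X) = (7 + 2 + 3 + 5 + 9) / 5 = 26/5 = 5.2
  mean(Y) = (1 + 4 + 9 + 2 + 5) / 5 = 21/5 = 4.2
  x̄ = (5.2, 4.2),  deviation x̄ - mu_0 = (5.2, 4.2) - (4, 3) = (1.2, 1.2).

Step 2 — sample covariance matrix, S[i,j] = (1/(n-1)) · Σ_k (x_{k,i} - mean_i) · (x_{k,j} - mean_j), divisor n-1 = 4:
  S[X,X] = ((1.8)·(1.8) + (-3.2)·(-3.2) + (-2.2)·(-2.2) + (-0.2)·(-0.2) + (3.8)·(3.8)) / 4 = 32.8/4 = 8.2
  S[X,Y] = ((1.8)·(-3.2) + (-3.2)·(-0.2) + (-2.2)·(4.8) + (-0.2)·(-2.2) + (3.8)·(0.8)) / 4 = -12.2/4 = -3.05
  S[Y,Y] = ((-3.2)·(-3.2) + (-0.2)·(-0.2) + (4.8)·(4.8) + (-2.2)·(-2.2) + (0.8)·(0.8)) / 4 = 38.8/4 = 9.7
  S = [[8.2, -3.05],
 [-3.05, 9.7]].

Step 3 — invert S. det(S) = 8.2·9.7 - (-3.05)² = 70.2375.
  S^{-1} = (1/det) · [[d, -b], [-b, a]] = [[0.1381, 0.0434],
 [0.0434, 0.1167]].

Step 4 — quadratic form (x̄ - mu_0)^T · S^{-1} · (x̄ - mu_0):
  S^{-1} · (x̄ - mu_0) = (0.2178, 0.1922),
  (x̄ - mu_0)^T · [...] = (1.2)·(0.2178) + (1.2)·(0.1922) = 0.492.

Step 5 — scale by n: T² = 5 · 0.492 = 2.4602.

T² ≈ 2.4602


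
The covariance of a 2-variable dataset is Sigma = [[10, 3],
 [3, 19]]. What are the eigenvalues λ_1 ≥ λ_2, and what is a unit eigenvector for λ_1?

Step 1 — characteristic polynomial of 2×2 Sigma:
  det(Sigma - λI) = λ² - trace · λ + det = 0.
  trace = 10 + 19 = 29, det = 10·19 - (3)² = 181.
Step 2 — discriminant:
  Δ = trace² - 4·det = 841 - 724 = 117.
Step 3 — eigenvalues:
  λ = (trace ± √Δ)/2 = (29 ± 10.8167)/2,
  λ_1 = 19.9083,  λ_2 = 9.0917.

Step 4 — unit eigenvector for λ_1: solve (Sigma - λ_1 I)v = 0. First row:
  (10 - 19.9083)·v_x + (3)·v_y = 0, i.e. (-9.9083)·v_x + (3)·v_y = 0,
  so v ∝ (b, λ_1 - a) = (3, 9.9083) = u.
  ||u|| = √((3)² + (9.9083)²) = √(107.1749) ≈ 10.3525,
  v_1 = u/||u|| ≈ (0.2898, 0.9571) (||v_1|| = 1).

λ_1 = 19.9083,  λ_2 = 9.0917;  v_1 ≈ (0.2898, 0.9571)


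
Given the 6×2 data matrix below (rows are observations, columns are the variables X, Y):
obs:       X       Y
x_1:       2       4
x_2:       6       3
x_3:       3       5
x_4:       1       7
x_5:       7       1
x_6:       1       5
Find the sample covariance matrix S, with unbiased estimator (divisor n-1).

Step 1 — column means:
  mean(X) = (2 + 6 + 3 + 1 + 7 + 1) / 6 = 20/6 = 3.3333
  mean(Y) = (4 + 3 + 5 + 7 + 1 + 5) / 6 = 25/6 = 4.1667

Step 2 — sample covariance S[i,j] = (1/(n-1)) · Σ_k (x_{k,i} - mean_i) · (x_{k,j} - mean_j), with n-1 = 5.
  S[X,X] = ((-1.3333)·(-1.3333) + (2.6667)·(2.6667) + (-0.3333)·(-0.3333) + (-2.3333)·(-2.3333) + (3.6667)·(3.6667) + (-2.3333)·(-2.3333)) / 5 = 33.3333/5 = 6.6667
  S[X,Y] = ((-1.3333)·(-0.1667) + (2.6667)·(-1.1667) + (-0.3333)·(0.8333) + (-2.3333)·(2.8333) + (3.6667)·(-3.1667) + (-2.3333)·(0.8333)) / 5 = -23.3333/5 = -4.6667
  S[Y,Y] = ((-0.1667)·(-0.1667) + (-1.1667)·(-1.1667) + (0.8333)·(0.8333) + (2.8333)·(2.8333) + (-3.1667)·(-3.1667) + (0.8333)·(0.8333)) / 5 = 20.8333/5 = 4.1667

S is symmetric (S[j,i] = S[i,j]). Assembling:

S = [[6.6667, -4.6667],
 [-4.6667, 4.1667]]


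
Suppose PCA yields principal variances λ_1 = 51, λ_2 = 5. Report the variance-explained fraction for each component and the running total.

Step 1 — total variance = trace(Sigma) = Σ λ_i = 51 + 5 = 56.

Step 2 — fraction explained by component i = λ_i / Σ λ:
  PC1: 51/56 = 0.9107
  PC2: 5/56 = 0.0893

Step 3 — cumulative fraction after k components = (λ_1 + ... + λ_k) / Σ λ:
  k = 1: 51/56 = 0.9107
  k = 2: (51 + 5)/56 = 56/56 = 1

Summary (fraction, with percent):

explained: PC1 0.9107 (91.07%), PC2 0.0893 (8.93%);  cumulative: 0.9107, 1


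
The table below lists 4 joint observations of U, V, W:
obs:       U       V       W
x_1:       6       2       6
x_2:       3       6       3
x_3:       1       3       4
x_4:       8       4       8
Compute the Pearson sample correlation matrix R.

Step 1 — column means:
  mean(U) = (6 + 3 + 1 + 8) / 4 = 18/4 = 4.5
  mean(V) = (2 + 6 + 3 + 4) / 4 = 15/4 = 3.75
  mean(W) = (6 + 3 + 4 + 8) / 4 = 21/4 = 5.25

Step 2 — sample variances and covariances s[i,j] = (1/(n-1)) · Σ_k (x_{k,i} - mean_i) · (x_{k,j} - mean_j), with n-1 = 3:
  s[U,U] = ((1.5)·(1.5) + (-1.5)·(-1.5) + (-3.5)·(-3.5) + (3.5)·(3.5)) / 3 = 29/3 = 9.6667
  s[U,V] = ((1.5)·(-1.75) + (-1.5)·(2.25) + (-3.5)·(-0.75) + (3.5)·(0.25)) / 3 = -2.5/3 = -0.8333
  s[U,W] = ((1.5)·(0.75) + (-1.5)·(-2.25) + (-3.5)·(-1.25) + (3.5)·(2.75)) / 3 = 18.5/3 = 6.1667
  s[V,V] = ((-1.75)·(-1.75) + (2.25)·(2.25) + (-0.75)·(-0.75) + (0.25)·(0.25)) / 3 = 8.75/3 = 2.9167
  s[V,W] = ((-1.75)·(0.75) + (2.25)·(-2.25) + (-0.75)·(-1.25) + (0.25)·(2.75)) / 3 = -4.75/3 = -1.5833
  s[W,W] = ((0.75)·(0.75) + (-2.25)·(-2.25) + (-1.25)·(-1.25) + (2.75)·(2.75)) / 3 = 14.75/3 = 4.9167
  Sample standard deviations s_i = √(s[i,i]):
  s(U) = √(9.6667) = 3.1091
  s(V) = √(2.9167) = 1.7078
  s(W) = √(4.9167) = 2.2174

Step 3 — r_{ij} = s_{ij} / (s_i · s_j):
  r[U,U] = 1 (diagonal).
  r[U,V] = -0.8333 / (3.1091 · 1.7078) = -0.8333 / 5.3098 = -0.1569
  r[U,W] = 6.1667 / (3.1091 · 2.2174) = 6.1667 / 6.894 = 0.8945
  r[V,V] = 1 (diagonal).
  r[V,W] = -1.5833 / (1.7078 · 2.2174) = -1.5833 / 3.7869 = -0.4181
  r[W,W] = 1 (diagonal).

R is symmetric with unit diagonal. Assembling:

R = [[1, -0.1569, 0.8945],
 [-0.1569, 1, -0.4181],
 [0.8945, -0.4181, 1]]


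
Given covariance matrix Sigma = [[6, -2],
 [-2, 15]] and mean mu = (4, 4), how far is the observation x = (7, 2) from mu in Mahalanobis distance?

Step 1 — centre the observation: (x - mu) = (3, -2).

Step 2 — invert Sigma. det(Sigma) = 6·15 - (-2)² = 86.
  Sigma^{-1} = (1/det) · [[d, -b], [-b, a]] = [[0.1744, 0.0233],
 [0.0233, 0.0698]].

Step 3 — form the quadratic (x - mu)^T · Sigma^{-1} · (x - mu):
  Sigma^{-1} · (x - mu) = (0.4767, -0.0698).
  (x - mu)^T · [Sigma^{-1} · (x - mu)] = (3)·(0.4767) + (-2)·(-0.0698) = 1.5698.

Step 4 — take square root: d = √(1.5698) ≈ 1.2529.

d(x, mu) = √(1.5698) ≈ 1.2529


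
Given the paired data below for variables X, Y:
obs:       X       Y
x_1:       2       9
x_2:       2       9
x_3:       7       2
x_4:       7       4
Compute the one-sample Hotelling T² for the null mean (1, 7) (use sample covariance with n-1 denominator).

Step 1 — sample mean vector:
  mean(X) = (2 + 2 + 7 + 7) / 4 = 18/4 = 4.5
  mean(Y) = (9 + 9 + 2 + 4) / 4 = 24/4 = 6
  x̄ = (4.5, 6),  deviation x̄ - mu_0 = (4.5, 6) - (1, 7) = (3.5, -1).

Step 2 — sample covariance matrix, S[i,j] = (1/(n-1)) · Σ_k (x_{k,i} - mean_i) · (x_{k,j} - mean_j), divisor n-1 = 3:
  S[X,X] = ((-2.5)·(-2.5) + (-2.5)·(-2.5) + (2.5)·(2.5) + (2.5)·(2.5)) / 3 = 25/3 = 8.3333
  S[X,Y] = ((-2.5)·(3) + (-2.5)·(3) + (2.5)·(-4) + (2.5)·(-2)) / 3 = -30/3 = -10
  S[Y,Y] = ((3)·(3) + (3)·(3) + (-4)·(-4) + (-2)·(-2)) / 3 = 38/3 = 12.6667
  S = [[8.3333, -10],
 [-10, 12.6667]].

Step 3 — invert S. det(S) = 8.3333·12.6667 - (-10)² = 5.5556.
  S^{-1} = (1/det) · [[d, -b], [-b, a]] = [[2.28, 1.8],
 [1.8, 1.5]].

Step 4 — quadratic form (x̄ - mu_0)^T · S^{-1} · (x̄ - mu_0):
  S^{-1} · (x̄ - mu_0) = (6.18, 4.8),
  (x̄ - mu_0)^T · [...] = (3.5)·(6.18) + (-1)·(4.8) = 16.83.

Step 5 — scale by n: T² = 4 · 16.83 = 67.32.

T² ≈ 67.32


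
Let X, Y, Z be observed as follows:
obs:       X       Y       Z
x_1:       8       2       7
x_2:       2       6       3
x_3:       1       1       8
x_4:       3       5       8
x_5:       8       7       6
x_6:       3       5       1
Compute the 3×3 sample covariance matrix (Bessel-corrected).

Step 1 — column means:
  mean(X) = (8 + 2 + 1 + 3 + 8 + 3) / 6 = 25/6 = 4.1667
  mean(Y) = (2 + 6 + 1 + 5 + 7 + 5) / 6 = 26/6 = 4.3333
  mean(Z) = (7 + 3 + 8 + 8 + 6 + 1) / 6 = 33/6 = 5.5

Step 2 — sample covariance S[i,j] = (1/(n-1)) · Σ_k (x_{k,i} - mean_i) · (x_{k,j} - mean_j), with n-1 = 5.
  S[X,X] = ((3.8333)·(3.8333) + (-2.1667)·(-2.1667) + (-3.1667)·(-3.1667) + (-1.1667)·(-1.1667) + (3.8333)·(3.8333) + (-1.1667)·(-1.1667)) / 5 = 46.8333/5 = 9.3667
  S[X,Y] = ((3.8333)·(-2.3333) + (-2.1667)·(1.6667) + (-3.1667)·(-3.3333) + (-1.1667)·(0.6667) + (3.8333)·(2.6667) + (-1.1667)·(0.6667)) / 5 = 6.6667/5 = 1.3333
  S[X,Z] = ((3.8333)·(1.5) + (-2.1667)·(-2.5) + (-3.1667)·(2.5) + (-1.1667)·(2.5) + (3.8333)·(0.5) + (-1.1667)·(-4.5)) / 5 = 7.5/5 = 1.5
  S[Y,Y] = ((-2.3333)·(-2.3333) + (1.6667)·(1.6667) + (-3.3333)·(-3.3333) + (0.6667)·(0.6667) + (2.6667)·(2.6667) + (0.6667)·(0.6667)) / 5 = 27.3333/5 = 5.4667
  S[Y,Z] = ((-2.3333)·(1.5) + (1.6667)·(-2.5) + (-3.3333)·(2.5) + (0.6667)·(2.5) + (2.6667)·(0.5) + (0.6667)·(-4.5)) / 5 = -16/5 = -3.2
  S[Z,Z] = ((1.5)·(1.5) + (-2.5)·(-2.5) + (2.5)·(2.5) + (2.5)·(2.5) + (0.5)·(0.5) + (-4.5)·(-4.5)) / 5 = 41.5/5 = 8.3

S is symmetric (S[j,i] = S[i,j]). Assembling:

S = [[9.3667, 1.3333, 1.5],
 [1.3333, 5.4667, -3.2],
 [1.5, -3.2, 8.3]]


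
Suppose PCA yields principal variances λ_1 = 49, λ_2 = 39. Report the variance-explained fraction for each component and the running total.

Step 1 — total variance = trace(Sigma) = Σ λ_i = 49 + 39 = 88.

Step 2 — fraction explained by component i = λ_i / Σ λ:
  PC1: 49/88 = 0.5568
  PC2: 39/88 = 0.4432

Step 3 — cumulative fraction after k components = (λ_1 + ... + λ_k) / Σ λ:
  k = 1: 49/88 = 0.5568
  k = 2: (49 + 39)/88 = 88/88 = 1

Summary (fraction, with percent):

explained: PC1 0.5568 (55.68%), PC2 0.4432 (44.32%);  cumulative: 0.5568, 1


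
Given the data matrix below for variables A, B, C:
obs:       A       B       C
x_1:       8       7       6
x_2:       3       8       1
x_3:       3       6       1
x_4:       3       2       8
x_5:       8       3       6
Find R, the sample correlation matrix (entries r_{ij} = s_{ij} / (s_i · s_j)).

Step 1 — column means:
  mean(A) = (8 + 3 + 3 + 3 + 8) / 5 = 25/5 = 5
  mean(B) = (7 + 8 + 6 + 2 + 3) / 5 = 26/5 = 5.2
  mean(C) = (6 + 1 + 1 + 8 + 6) / 5 = 22/5 = 4.4

Step 2 — sample variances and covariances s[i,j] = (1/(n-1)) · Σ_k (x_{k,i} - mean_i) · (x_{k,j} - mean_j), with n-1 = 4:
  s[A,A] = ((3)·(3) + (-2)·(-2) + (-2)·(-2) + (-2)·(-2) + (3)·(3)) / 4 = 30/4 = 7.5
  s[A,B] = ((3)·(1.8) + (-2)·(2.8) + (-2)·(0.8) + (-2)·(-3.2) + (3)·(-2.2)) / 4 = -2/4 = -0.5
  s[A,C] = ((3)·(1.6) + (-2)·(-3.4) + (-2)·(-3.4) + (-2)·(3.6) + (3)·(1.6)) / 4 = 16/4 = 4
  s[B,B] = ((1.8)·(1.8) + (2.8)·(2.8) + (0.8)·(0.8) + (-3.2)·(-3.2) + (-2.2)·(-2.2)) / 4 = 26.8/4 = 6.7
  s[B,C] = ((1.8)·(1.6) + (2.8)·(-3.4) + (0.8)·(-3.4) + (-3.2)·(3.6) + (-2.2)·(1.6)) / 4 = -24.4/4 = -6.1
  s[C,C] = ((1.6)·(1.6) + (-3.4)·(-3.4) + (-3.4)·(-3.4) + (3.6)·(3.6) + (1.6)·(1.6)) / 4 = 41.2/4 = 10.3
  Sample standard deviations s_i = √(s[i,i]):
  s(A) = √(7.5) = 2.7386
  s(B) = √(6.7) = 2.5884
  s(C) = √(10.3) = 3.2094

Step 3 — r_{ij} = s_{ij} / (s_i · s_j):
  r[A,A] = 1 (diagonal).
  r[A,B] = -0.5 / (2.7386 · 2.5884) = -0.5 / 7.0887 = -0.0705
  r[A,C] = 4 / (2.7386 · 3.2094) = 4 / 8.7892 = 0.4551
  r[B,B] = 1 (diagonal).
  r[B,C] = -6.1 / (2.5884 · 3.2094) = -6.1 / 8.3072 = -0.7343
  r[C,C] = 1 (diagonal).

R is symmetric with unit diagonal. Assembling:

R = [[1, -0.0705, 0.4551],
 [-0.0705, 1, -0.7343],
 [0.4551, -0.7343, 1]]


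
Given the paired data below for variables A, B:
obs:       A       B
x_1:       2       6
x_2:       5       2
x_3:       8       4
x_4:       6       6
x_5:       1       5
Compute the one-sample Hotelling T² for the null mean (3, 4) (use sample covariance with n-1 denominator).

Step 1 — sample mean vector:
  mean(A) = (2 + 5 + 8 + 6 + 1) / 5 = 22/5 = 4.4
  mean(B) = (6 + 2 + 4 + 6 + 5) / 5 = 23/5 = 4.6
  x̄ = (4.4, 4.6),  deviation x̄ - mu_0 = (4.4, 4.6) - (3, 4) = (1.4, 0.6).

Step 2 — sample covariance matrix, S[i,j] = (1/(n-1)) · Σ_k (x_{k,i} - mean_i) · (x_{k,j} - mean_j), divisor n-1 = 4:
  S[A,A] = ((-2.4)·(-2.4) + (0.6)·(0.6) + (3.6)·(3.6) + (1.6)·(1.6) + (-3.4)·(-3.4)) / 4 = 33.2/4 = 8.3
  S[A,B] = ((-2.4)·(1.4) + (0.6)·(-2.6) + (3.6)·(-0.6) + (1.6)·(1.4) + (-3.4)·(0.4)) / 4 = -6.2/4 = -1.55
  S[B,B] = ((1.4)·(1.4) + (-2.6)·(-2.6) + (-0.6)·(-0.6) + (1.4)·(1.4) + (0.4)·(0.4)) / 4 = 11.2/4 = 2.8
  S = [[8.3, -1.55],
 [-1.55, 2.8]].

Step 3 — invert S. det(S) = 8.3·2.8 - (-1.55)² = 20.8375.
  S^{-1} = (1/det) · [[d, -b], [-b, a]] = [[0.1344, 0.0744],
 [0.0744, 0.3983]].

Step 4 — quadratic form (x̄ - mu_0)^T · S^{-1} · (x̄ - mu_0):
  S^{-1} · (x̄ - mu_0) = (0.2328, 0.3431),
  (x̄ - mu_0)^T · [...] = (1.4)·(0.2328) + (0.6)·(0.3431) = 0.5317.

Step 5 — scale by n: T² = 5 · 0.5317 = 2.6587.

T² ≈ 2.6587


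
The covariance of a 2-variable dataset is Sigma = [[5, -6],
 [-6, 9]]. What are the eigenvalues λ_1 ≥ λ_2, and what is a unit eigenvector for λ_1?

Step 1 — characteristic polynomial of 2×2 Sigma:
  det(Sigma - λI) = λ² - trace · λ + det = 0.
  trace = 5 + 9 = 14, det = 5·9 - (-6)² = 9.
Step 2 — discriminant:
  Δ = trace² - 4·det = 196 - 36 = 160.
Step 3 — eigenvalues:
  λ = (trace ± √Δ)/2 = (14 ± 12.6491)/2,
  λ_1 = 13.3246,  λ_2 = 0.6754.

Step 4 — unit eigenvector for λ_1: solve (Sigma - λ_1 I)v = 0. First row:
  (5 - 13.3246)·v_x + (-6)·v_y = 0, i.e. (-8.3246)·v_x + (-6)·v_y = 0,
  so v ∝ (b, λ_1 - a) = (-6, 8.3246); multiply by -1 so the first entry is positive: u = (6, -8.3246).
  ||u|| = √((6)² + (-8.3246)²) = √(105.2982) ≈ 10.2615,
  v_1 = u/||u|| ≈ (0.5847, -0.8112) (||v_1|| = 1).

λ_1 = 13.3246,  λ_2 = 0.6754;  v_1 ≈ (0.5847, -0.8112)


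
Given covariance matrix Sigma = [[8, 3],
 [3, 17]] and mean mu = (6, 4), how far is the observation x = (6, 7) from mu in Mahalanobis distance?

Step 1 — centre the observation: (x - mu) = (0, 3).

Step 2 — invert Sigma. det(Sigma) = 8·17 - (3)² = 127.
  Sigma^{-1} = (1/det) · [[d, -b], [-b, a]] = [[0.1339, -0.0236],
 [-0.0236, 0.063]].

Step 3 — form the quadratic (x - mu)^T · Sigma^{-1} · (x - mu):
  Sigma^{-1} · (x - mu) = (-0.0709, 0.189).
  (x - mu)^T · [Sigma^{-1} · (x - mu)] = (0)·(-0.0709) + (3)·(0.189) = 0.5669.

Step 4 — take square root: d = √(0.5669) ≈ 0.7529.

d(x, mu) = √(0.5669) ≈ 0.7529


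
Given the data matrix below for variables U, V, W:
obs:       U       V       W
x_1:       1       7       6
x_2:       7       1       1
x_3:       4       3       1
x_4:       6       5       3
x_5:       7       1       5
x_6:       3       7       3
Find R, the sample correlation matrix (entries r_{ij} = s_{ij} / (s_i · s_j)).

Step 1 — column means:
  mean(U) = (1 + 7 + 4 + 6 + 7 + 3) / 6 = 28/6 = 4.6667
  mean(V) = (7 + 1 + 3 + 5 + 1 + 7) / 6 = 24/6 = 4
  mean(W) = (6 + 1 + 1 + 3 + 5 + 3) / 6 = 19/6 = 3.1667

Step 2 — sample variances and covariances s[i,j] = (1/(n-1)) · Σ_k (x_{k,i} - mean_i) · (x_{k,j} - mean_j), with n-1 = 5:
  s[U,U] = ((-3.6667)·(-3.6667) + (2.3333)·(2.3333) + (-0.6667)·(-0.6667) + (1.3333)·(1.3333) + (2.3333)·(2.3333) + (-1.6667)·(-1.6667)) / 5 = 29.3333/5 = 5.8667
  s[U,V] = ((-3.6667)·(3) + (2.3333)·(-3) + (-0.6667)·(-1) + (1.3333)·(1) + (2.3333)·(-3) + (-1.6667)·(3)) / 5 = -28/5 = -5.6
  s[U,W] = ((-3.6667)·(2.8333) + (2.3333)·(-2.1667) + (-0.6667)·(-2.1667) + (1.3333)·(-0.1667) + (2.3333)·(1.8333) + (-1.6667)·(-0.1667)) / 5 = -9.6667/5 = -1.9333
  s[V,V] = ((3)·(3) + (-3)·(-3) + (-1)·(-1) + (1)·(1) + (-3)·(-3) + (3)·(3)) / 5 = 38/5 = 7.6
  s[V,W] = ((3)·(2.8333) + (-3)·(-2.1667) + (-1)·(-2.1667) + (1)·(-0.1667) + (-3)·(1.8333) + (3)·(-0.1667)) / 5 = 11/5 = 2.2
  s[W,W] = ((2.8333)·(2.8333) + (-2.1667)·(-2.1667) + (-2.1667)·(-2.1667) + (-0.1667)·(-0.1667) + (1.8333)·(1.8333) + (-0.1667)·(-0.1667)) / 5 = 20.8333/5 = 4.1667
  Sample standard deviations s_i = √(s[i,i]):
  s(U) = √(5.8667) = 2.4221
  s(V) = √(7.6) = 2.7568
  s(W) = √(4.1667) = 2.0412

Step 3 — r_{ij} = s_{ij} / (s_i · s_j):
  r[U,U] = 1 (diagonal).
  r[U,V] = -5.6 / (2.4221 · 2.7568) = -5.6 / 6.6773 = -0.8387
  r[U,W] = -1.9333 / (2.4221 · 2.0412) = -1.9333 / 4.9441 = -0.391
  r[V,V] = 1 (diagonal).
  r[V,W] = 2.2 / (2.7568 · 2.0412) = 2.2 / 5.6273 = 0.391
  r[W,W] = 1 (diagonal).

R is symmetric with unit diagonal. Assembling:

R = [[1, -0.8387, -0.391],
 [-0.8387, 1, 0.391],
 [-0.391, 0.391, 1]]


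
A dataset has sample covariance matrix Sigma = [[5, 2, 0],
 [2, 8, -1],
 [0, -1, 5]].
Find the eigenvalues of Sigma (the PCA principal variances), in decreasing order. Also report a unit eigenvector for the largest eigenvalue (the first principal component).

Step 1 — characteristic polynomial p(λ) = det(λI - Sigma) = λ³ - tr·λ² + c_1·λ - det, where tr = trace, c_1 = sum of the principal 2×2 minors, det = det(Sigma):
  tr = 5 + 8 + 5 = 18,
  c_1 = (5·8 - (2)²) + (5·5 - (0)²) + (8·5 - (-1)²) = 36 + 25 + 39 = 100,
  det = 5·(8·5 - (-1)²) - (2)·((2)·5 - (-1)·(0)) + (0)·((2)·(-1) - 8·(0)) = 5·(39) - (2)·(10) + (0)·(-2) = 175.
  So p(λ) = λ³ - 18λ² + 100λ - 175.
Step 2 — look for an integer root (rational root theorem: any rational root is an integer divisor of 175). Testing λ = 5:
  p(5) = 125 - 450 + 500 - 175 = 0  ✓
  Dividing out (λ - 5): p(λ) = (λ - 5)(λ² - 13λ + 35).
Step 3 — remaining eigenvalues from the quadratic λ² - 13λ + 35 = 0:
  Δ = 13² - 4·35 = 169 - 140 = 29,  λ = (13 ± √29)/2 = (13 ± 5.3852)/2 ≈ 9.1926 or 3.8074.
  Sorted: λ_1 = 9.1926,  λ_2 = 5,  λ_3 = 3.8074  (check: sum = 18 = tr ✓).

Step 4 — unit eigenvector for λ_1 ≈ 9.1926: v spans the null space of (Sigma - λ_1 I), whose rows are
  r_1 = (-4.1926, 2, 0),  r_2 = (2, -1.1926, -1),  r_3 = (0, -1, -4.1926).
  v is orthogonal to every row, so take v ∝ r_1 × r_2 = ((2)·(-1) - (0)·(-1.1926), (0)·(2) - (-4.1926)·(-1), (-4.1926)·(-1.1926) - (2)·(2)) ≈ (-2, -4.1926, 1).
  Rescale (multiply by -1 so the first nonzero entry is positive): u = (2, 4.1926, -1).
  ||u|| = √((2)² + (4.1926)² + (-1)²) = √(22.5777) ≈ 4.7516,  v_1 = u/||u|| ≈ (0.4209, 0.8824, -0.2105) (||v_1|| = 1).

λ_1 = 9.1926,  λ_2 = 5,  λ_3 = 3.8074;  v_1 ≈ (0.4209, 0.8824, -0.2105)


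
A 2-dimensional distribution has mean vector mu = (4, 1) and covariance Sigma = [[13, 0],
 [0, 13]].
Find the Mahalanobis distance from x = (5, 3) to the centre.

Step 1 — centre the observation: (x - mu) = (1, 2).

Step 2 — invert Sigma. det(Sigma) = 13·13 - (0)² = 169.
  Sigma^{-1} = (1/det) · [[d, -b], [-b, a]] = [[0.0769, 0],
 [0, 0.0769]].

Step 3 — form the quadratic (x - mu)^T · Sigma^{-1} · (x - mu):
  Sigma^{-1} · (x - mu) = (0.0769, 0.1538).
  (x - mu)^T · [Sigma^{-1} · (x - mu)] = (1)·(0.0769) + (2)·(0.1538) = 0.3846.

Step 4 — take square root: d = √(0.3846) ≈ 0.6202.

d(x, mu) = √(0.3846) ≈ 0.6202


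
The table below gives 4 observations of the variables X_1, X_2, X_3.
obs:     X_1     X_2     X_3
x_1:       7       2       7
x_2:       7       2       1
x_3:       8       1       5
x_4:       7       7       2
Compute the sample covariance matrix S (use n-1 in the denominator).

Step 1 — column means:
  mean(X_1) = (7 + 7 + 8 + 7) / 4 = 29/4 = 7.25
  mean(X_2) = (2 + 2 + 1 + 7) / 4 = 12/4 = 3
  mean(X_3) = (7 + 1 + 5 + 2) / 4 = 15/4 = 3.75

Step 2 — sample covariance S[i,j] = (1/(n-1)) · Σ_k (x_{k,i} - mean_i) · (x_{k,j} - mean_j), with n-1 = 3.
  S[X_1,X_1] = ((-0.25)·(-0.25) + (-0.25)·(-0.25) + (0.75)·(0.75) + (-0.25)·(-0.25)) / 3 = 0.75/3 = 0.25
  S[X_1,X_2] = ((-0.25)·(-1) + (-0.25)·(-1) + (0.75)·(-2) + (-0.25)·(4)) / 3 = -2/3 = -0.6667
  S[X_1,X_3] = ((-0.25)·(3.25) + (-0.25)·(-2.75) + (0.75)·(1.25) + (-0.25)·(-1.75)) / 3 = 1.25/3 = 0.4167
  S[X_2,X_2] = ((-1)·(-1) + (-1)·(-1) + (-2)·(-2) + (4)·(4)) / 3 = 22/3 = 7.3333
  S[X_2,X_3] = ((-1)·(3.25) + (-1)·(-2.75) + (-2)·(1.25) + (4)·(-1.75)) / 3 = -10/3 = -3.3333
  S[X_3,X_3] = ((3.25)·(3.25) + (-2.75)·(-2.75) + (1.25)·(1.25) + (-1.75)·(-1.75)) / 3 = 22.75/3 = 7.5833

S is symmetric (S[j,i] = S[i,j]). Assembling:

S = [[0.25, -0.6667, 0.4167],
 [-0.6667, 7.3333, -3.3333],
 [0.4167, -3.3333, 7.5833]]


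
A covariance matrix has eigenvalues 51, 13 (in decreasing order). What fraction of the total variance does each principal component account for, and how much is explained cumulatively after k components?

Step 1 — total variance = trace(Sigma) = Σ λ_i = 51 + 13 = 64.

Step 2 — fraction explained by component i = λ_i / Σ λ:
  PC1: 51/64 = 0.7969
  PC2: 13/64 = 0.2031

Step 3 — cumulative fraction after k components = (λ_1 + ... + λ_k) / Σ λ:
  k = 1: 51/64 = 0.7969
  k = 2: (51 + 13)/64 = 64/64 = 1

Summary (fraction, with percent):

explained: PC1 0.7969 (79.69%), PC2 0.2031 (20.31%);  cumulative: 0.7969, 1


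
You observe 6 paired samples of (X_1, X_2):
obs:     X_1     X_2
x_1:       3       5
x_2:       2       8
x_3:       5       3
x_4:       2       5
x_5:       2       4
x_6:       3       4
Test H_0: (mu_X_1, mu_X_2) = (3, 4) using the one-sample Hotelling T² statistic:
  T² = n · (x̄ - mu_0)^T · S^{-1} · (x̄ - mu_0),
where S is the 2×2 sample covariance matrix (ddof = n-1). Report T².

Step 1 — sample mean vector:
  mean(X_1) = (3 + 2 + 5 + 2 + 2 + 3) / 6 = 17/6 = 2.8333
  mean(X_2) = (5 + 8 + 3 + 5 + 4 + 4) / 6 = 29/6 = 4.8333
  x̄ = (2.8333, 4.8333),  deviation x̄ - mu_0 = (2.8333, 4.8333) - (3, 4) = (-0.1667, 0.8333).

Step 2 — sample covariance matrix, S[i,j] = (1/(n-1)) · Σ_k (x_{k,i} - mean_i) · (x_{k,j} - mean_j), divisor n-1 = 5:
  S[X_1,X_1] = ((0.1667)·(0.1667) + (-0.8333)·(-0.8333) + (2.1667)·(2.1667) + (-0.8333)·(-0.8333) + (-0.8333)·(-0.8333) + (0.1667)·(0.1667)) / 5 = 6.8333/5 = 1.3667
  S[X_1,X_2] = ((0.1667)·(0.1667) + (-0.8333)·(3.1667) + (2.1667)·(-1.8333) + (-0.8333)·(0.1667) + (-0.8333)·(-0.8333) + (0.1667)·(-0.8333)) / 5 = -6.1667/5 = -1.2333
  S[X_2,X_2] = ((0.1667)·(0.1667) + (3.1667)·(3.1667) + (-1.8333)·(-1.8333) + (0.1667)·(0.1667) + (-0.8333)·(-0.8333) + (-0.8333)·(-0.8333)) / 5 = 14.8333/5 = 2.9667
  S = [[1.3667, -1.2333],
 [-1.2333, 2.9667]].

Step 3 — invert S. det(S) = 1.3667·2.9667 - (-1.2333)² = 2.5333.
  S^{-1} = (1/det) · [[d, -b], [-b, a]] = [[1.1711, 0.4868],
 [0.4868, 0.5395]].

Step 4 — quadratic form (x̄ - mu_0)^T · S^{-1} · (x̄ - mu_0):
  S^{-1} · (x̄ - mu_0) = (0.2105, 0.3684),
  (x̄ - mu_0)^T · [...] = (-0.1667)·(0.2105) + (0.8333)·(0.3684) = 0.2719.

Step 5 — scale by n: T² = 6 · 0.2719 = 1.6316.

T² ≈ 1.6316


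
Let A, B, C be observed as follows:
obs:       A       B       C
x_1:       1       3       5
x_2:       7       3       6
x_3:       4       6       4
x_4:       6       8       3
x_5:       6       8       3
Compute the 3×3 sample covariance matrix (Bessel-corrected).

Step 1 — column means:
  mean(A) = (1 + 7 + 4 + 6 + 6) / 5 = 24/5 = 4.8
  mean(B) = (3 + 3 + 6 + 8 + 8) / 5 = 28/5 = 5.6
  mean(C) = (5 + 6 + 4 + 3 + 3) / 5 = 21/5 = 4.2

Step 2 — sample covariance S[i,j] = (1/(n-1)) · Σ_k (x_{k,i} - mean_i) · (x_{k,j} - mean_j), with n-1 = 4.
  S[A,A] = ((-3.8)·(-3.8) + (2.2)·(2.2) + (-0.8)·(-0.8) + (1.2)·(1.2) + (1.2)·(1.2)) / 4 = 22.8/4 = 5.7
  S[A,B] = ((-3.8)·(-2.6) + (2.2)·(-2.6) + (-0.8)·(0.4) + (1.2)·(2.4) + (1.2)·(2.4)) / 4 = 9.6/4 = 2.4
  S[A,C] = ((-3.8)·(0.8) + (2.2)·(1.8) + (-0.8)·(-0.2) + (1.2)·(-1.2) + (1.2)·(-1.2)) / 4 = -1.8/4 = -0.45
  S[B,B] = ((-2.6)·(-2.6) + (-2.6)·(-2.6) + (0.4)·(0.4) + (2.4)·(2.4) + (2.4)·(2.4)) / 4 = 25.2/4 = 6.3
  S[B,C] = ((-2.6)·(0.8) + (-2.6)·(1.8) + (0.4)·(-0.2) + (2.4)·(-1.2) + (2.4)·(-1.2)) / 4 = -12.6/4 = -3.15
  S[C,C] = ((0.8)·(0.8) + (1.8)·(1.8) + (-0.2)·(-0.2) + (-1.2)·(-1.2) + (-1.2)·(-1.2)) / 4 = 6.8/4 = 1.7

S is symmetric (S[j,i] = S[i,j]). Assembling:

S = [[5.7, 2.4, -0.45],
 [2.4, 6.3, -3.15],
 [-0.45, -3.15, 1.7]]


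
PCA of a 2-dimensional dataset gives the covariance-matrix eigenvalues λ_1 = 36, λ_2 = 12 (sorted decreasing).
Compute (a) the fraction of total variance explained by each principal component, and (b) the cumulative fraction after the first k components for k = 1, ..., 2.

Step 1 — total variance = trace(Sigma) = Σ λ_i = 36 + 12 = 48.

Step 2 — fraction explained by component i = λ_i / Σ λ:
  PC1: 36/48 = 0.75
  PC2: 12/48 = 0.25

Step 3 — cumulative fraction after k components = (λ_1 + ... + λ_k) / Σ λ:
  k = 1: 36/48 = 0.75
  k = 2: (36 + 12)/48 = 48/48 = 1

Summary (fraction, with percent):

explained: PC1 0.75 (75%), PC2 0.25 (25%);  cumulative: 0.75, 1


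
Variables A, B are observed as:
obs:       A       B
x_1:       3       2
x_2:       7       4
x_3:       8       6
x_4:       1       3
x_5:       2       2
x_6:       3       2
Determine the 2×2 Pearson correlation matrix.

Step 1 — column means:
  mean(A) = (3 + 7 + 8 + 1 + 2 + 3) / 6 = 24/6 = 4
  mean(B) = (2 + 4 + 6 + 3 + 2 + 2) / 6 = 19/6 = 3.1667

Step 2 — sample variances and covariances s[i,j] = (1/(n-1)) · Σ_k (x_{k,i} - mean_i) · (x_{k,j} - mean_j), with n-1 = 5:
  s[A,A] = ((-1)·(-1) + (3)·(3) + (4)·(4) + (-3)·(-3) + (-2)·(-2) + (-1)·(-1)) / 5 = 40/5 = 8
  s[A,B] = ((-1)·(-1.1667) + (3)·(0.8333) + (4)·(2.8333) + (-3)·(-0.1667) + (-2)·(-1.1667) + (-1)·(-1.1667)) / 5 = 19/5 = 3.8
  s[B,B] = ((-1.1667)·(-1.1667) + (0.8333)·(0.8333) + (2.8333)·(2.8333) + (-0.1667)·(-0.1667) + (-1.1667)·(-1.1667) + (-1.1667)·(-1.1667)) / 5 = 12.8333/5 = 2.5667
  Sample standard deviations s_i = √(s[i,i]):
  s(A) = √(8) = 2.8284
  s(B) = √(2.5667) = 1.6021

Step 3 — r_{ij} = s_{ij} / (s_i · s_j):
  r[A,A] = 1 (diagonal).
  r[A,B] = 3.8 / (2.8284 · 1.6021) = 3.8 / 4.5314 = 0.8386
  r[B,B] = 1 (diagonal).

R is symmetric with unit diagonal. Assembling:

R = [[1, 0.8386],
 [0.8386, 1]]


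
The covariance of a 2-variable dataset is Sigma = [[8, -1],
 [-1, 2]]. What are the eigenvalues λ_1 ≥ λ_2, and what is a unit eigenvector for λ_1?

Step 1 — characteristic polynomial of 2×2 Sigma:
  det(Sigma - λI) = λ² - trace · λ + det = 0.
  trace = 8 + 2 = 10, det = 8·2 - (-1)² = 15.
Step 2 — discriminant:
  Δ = trace² - 4·det = 100 - 60 = 40.
Step 3 — eigenvalues:
  λ = (trace ± √Δ)/2 = (10 ± 6.3246)/2,
  λ_1 = 8.1623,  λ_2 = 1.8377.

Step 4 — unit eigenvector for λ_1: solve (Sigma - λ_1 I)v = 0. First row:
  (8 - 8.1623)·v_x + (-1)·v_y = 0, i.e. (-0.1623)·v_x + (-1)·v_y = 0,
  so v ∝ (b, λ_1 - a) = (-1, 0.1623); multiply by -1 so the first entry is positive: u = (1, -0.1623).
  ||u|| = √((1)² + (-0.1623)²) = √(1.0263) ≈ 1.0131,
  v_1 = u/||u|| ≈ (0.9871, -0.1602) (||v_1|| = 1).

λ_1 = 8.1623,  λ_2 = 1.8377;  v_1 ≈ (0.9871, -0.1602)


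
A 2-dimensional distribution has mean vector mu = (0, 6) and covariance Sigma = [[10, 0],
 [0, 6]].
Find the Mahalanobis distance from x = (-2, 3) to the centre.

Step 1 — centre the observation: (x - mu) = (-2, -3).

Step 2 — invert Sigma. det(Sigma) = 10·6 - (0)² = 60.
  Sigma^{-1} = (1/det) · [[d, -b], [-b, a]] = [[0.1, 0],
 [0, 0.1667]].

Step 3 — form the quadratic (x - mu)^T · Sigma^{-1} · (x - mu):
  Sigma^{-1} · (x - mu) = (-0.2, -0.5).
  (x - mu)^T · [Sigma^{-1} · (x - mu)] = (-2)·(-0.2) + (-3)·(-0.5) = 1.9.

Step 4 — take square root: d = √(1.9) ≈ 1.3784.

d(x, mu) = √(1.9) ≈ 1.3784


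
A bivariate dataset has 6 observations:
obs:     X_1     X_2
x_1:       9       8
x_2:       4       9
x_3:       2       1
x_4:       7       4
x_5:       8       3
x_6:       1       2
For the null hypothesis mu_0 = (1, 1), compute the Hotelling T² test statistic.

Step 1 — sample mean vector:
  mean(X_1) = (9 + 4 + 2 + 7 + 8 + 1) / 6 = 31/6 = 5.1667
  mean(X_2) = (8 + 9 + 1 + 4 + 3 + 2) / 6 = 27/6 = 4.5
  x̄ = (5.1667, 4.5),  deviation x̄ - mu_0 = (5.1667, 4.5) - (1, 1) = (4.1667, 3.5).

Step 2 — sample covariance matrix, S[i,j] = (1/(n-1)) · Σ_k (x_{k,i} - mean_i) · (x_{k,j} - mean_j), divisor n-1 = 5:
  S[X_1,X_1] = ((3.8333)·(3.8333) + (-1.1667)·(-1.1667) + (-3.1667)·(-3.1667) + (1.8333)·(1.8333) + (2.8333)·(2.8333) + (-4.1667)·(-4.1667)) / 5 = 54.8333/5 = 10.9667
  S[X_1,X_2] = ((3.8333)·(3.5) + (-1.1667)·(4.5) + (-3.1667)·(-3.5) + (1.8333)·(-0.5) + (2.8333)·(-1.5) + (-4.1667)·(-2.5)) / 5 = 24.5/5 = 4.9
  S[X_2,X_2] = ((3.5)·(3.5) + (4.5)·(4.5) + (-3.5)·(-3.5) + (-0.5)·(-0.5) + (-1.5)·(-1.5) + (-2.5)·(-2.5)) / 5 = 53.5/5 = 10.7
  S = [[10.9667, 4.9],
 [4.9, 10.7]].

Step 3 — invert S. det(S) = 10.9667·10.7 - (4.9)² = 93.3333.
  S^{-1} = (1/det) · [[d, -b], [-b, a]] = [[0.1146, -0.0525],
 [-0.0525, 0.1175]].

Step 4 — quadratic form (x̄ - mu_0)^T · S^{-1} · (x̄ - mu_0):
  S^{-1} · (x̄ - mu_0) = (0.2939, 0.1925),
  (x̄ - mu_0)^T · [...] = (4.1667)·(0.2939) + (3.5)·(0.1925) = 1.8985.

Step 5 — scale by n: T² = 6 · 1.8985 = 11.3907.

T² ≈ 11.3907


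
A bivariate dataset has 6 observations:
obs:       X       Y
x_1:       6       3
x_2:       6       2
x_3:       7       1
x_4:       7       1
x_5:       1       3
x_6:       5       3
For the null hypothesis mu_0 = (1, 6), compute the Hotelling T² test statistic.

Step 1 — sample mean vector:
  mean(X) = (6 + 6 + 7 + 7 + 1 + 5) / 6 = 32/6 = 5.3333
  mean(Y) = (3 + 2 + 1 + 1 + 3 + 3) / 6 = 13/6 = 2.1667
  x̄ = (5.3333, 2.1667),  deviation x̄ - mu_0 = (5.3333, 2.1667) - (1, 6) = (4.3333, -3.8333).

Step 2 — sample covariance matrix, S[i,j] = (1/(n-1)) · Σ_k (x_{k,i} - mean_i) · (x_{k,j} - mean_j), divisor n-1 = 5:
  S[X,X] = ((0.6667)·(0.6667) + (0.6667)·(0.6667) + (1.6667)·(1.6667) + (1.6667)·(1.6667) + (-4.3333)·(-4.3333) + (-0.3333)·(-0.3333)) / 5 = 25.3333/5 = 5.0667
  S[X,Y] = ((0.6667)·(0.8333) + (0.6667)·(-0.1667) + (1.6667)·(-1.1667) + (1.6667)·(-1.1667) + (-4.3333)·(0.8333) + (-0.3333)·(0.8333)) / 5 = -7.3333/5 = -1.4667
  S[Y,Y] = ((0.8333)·(0.8333) + (-0.1667)·(-0.1667) + (-1.1667)·(-1.1667) + (-1.1667)·(-1.1667) + (0.8333)·(0.8333) + (0.8333)·(0.8333)) / 5 = 4.8333/5 = 0.9667
  S = [[5.0667, -1.4667],
 [-1.4667, 0.9667]].

Step 3 — invert S. det(S) = 5.0667·0.9667 - (-1.4667)² = 2.7467.
  S^{-1} = (1/det) · [[d, -b], [-b, a]] = [[0.3519, 0.534],
 [0.534, 1.8447]].

Step 4 — quadratic form (x̄ - mu_0)^T · S^{-1} · (x̄ - mu_0):
  S^{-1} · (x̄ - mu_0) = (-0.5218, -4.7573),
  (x̄ - mu_0)^T · [...] = (4.3333)·(-0.5218) + (-3.8333)·(-4.7573) = 15.9749.

Step 5 — scale by n: T² = 6 · 15.9749 = 95.8495.

T² ≈ 95.8495
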